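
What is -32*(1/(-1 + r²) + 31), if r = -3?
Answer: -996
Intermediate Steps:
-32*(1/(-1 + r²) + 31) = -32*(1/(-1 + (-3)²) + 31) = -32*(1/(-1 + 9) + 31) = -32*(1/8 + 31) = -32*(⅛ + 31) = -32*249/8 = -996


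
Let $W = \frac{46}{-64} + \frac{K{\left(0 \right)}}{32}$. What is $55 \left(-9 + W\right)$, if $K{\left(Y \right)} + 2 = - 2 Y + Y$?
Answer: $- \frac{17215}{32} \approx -537.97$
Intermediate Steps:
$K{\left(Y \right)} = -2 - Y$ ($K{\left(Y \right)} = -2 + \left(- 2 Y + Y\right) = -2 - Y$)
$W = - \frac{25}{32}$ ($W = \frac{46}{-64} + \frac{-2 - 0}{32} = 46 \left(- \frac{1}{64}\right) + \left(-2 + 0\right) \frac{1}{32} = - \frac{23}{32} - \frac{1}{16} = - \frac{25}{32} \approx -0.78125$)
$55 \left(-9 + W\right) = 55 \left(-9 - \frac{25}{32}\right) = 55 \left(- \frac{313}{32}\right) = - \frac{17215}{32}$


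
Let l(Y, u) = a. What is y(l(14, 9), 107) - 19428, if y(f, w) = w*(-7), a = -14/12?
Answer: -20177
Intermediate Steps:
a = -7/6 (a = -14*1/12 = -7/6 ≈ -1.1667)
l(Y, u) = -7/6
y(f, w) = -7*w
y(l(14, 9), 107) - 19428 = -7*107 - 19428 = -749 - 19428 = -20177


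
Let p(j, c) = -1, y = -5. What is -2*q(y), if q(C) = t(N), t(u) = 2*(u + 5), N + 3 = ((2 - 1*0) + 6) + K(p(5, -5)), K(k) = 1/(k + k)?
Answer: -38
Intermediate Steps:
K(k) = 1/(2*k)
N = 9/2 (N = -3 + (((2 - 1*0) + 6) + (½)/(-1)) = -3 + (((2 + 0) + 6) + (½)*(-1)) = -3 + ((2 + 6) - ½) = -3 + (8 - ½) = -3 + 15/2 = 9/2 ≈ 4.5000)
t(u) = 10 + 2*u (t(u) = 2*(5 + u) = 10 + 2*u)
q(C) = 19 (q(C) = 10 + 2*(9/2) = 10 + 9 = 19)
-2*q(y) = -2*19 = -38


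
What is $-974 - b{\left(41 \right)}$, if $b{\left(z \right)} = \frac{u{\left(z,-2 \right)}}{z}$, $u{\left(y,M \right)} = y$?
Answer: $-975$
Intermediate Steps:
$b{\left(z \right)} = 1$ ($b{\left(z \right)} = \frac{z}{z} = 1$)
$-974 - b{\left(41 \right)} = -974 - 1 = -975$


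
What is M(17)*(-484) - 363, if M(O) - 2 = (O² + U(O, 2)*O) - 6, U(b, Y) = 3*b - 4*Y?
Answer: -492107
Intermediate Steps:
U(b, Y) = -4*Y + 3*b
M(O) = -4 + O² + O*(-8 + 3*O) (M(O) = 2 + ((O² + (-4*2 + 3*O)*O) - 6) = 2 + ((O² + (-8 + 3*O)*O) - 6) = 2 + ((O² + O*(-8 + 3*O)) - 6) = 2 + (-6 + O² + O*(-8 + 3*O)) = -4 + O² + O*(-8 + 3*O))
M(17)*(-484) - 363 = (-4 - 8*17 + 4*17²)*(-484) - 363 = (-4 - 136 + 4*289)*(-484) - 363 = (-4 - 136 + 1156)*(-484) - 363 = 1016*(-484) - 363 = -491744 - 363 = -492107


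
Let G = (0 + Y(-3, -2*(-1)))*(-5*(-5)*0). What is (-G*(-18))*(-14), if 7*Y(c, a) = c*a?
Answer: 0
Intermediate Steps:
Y(c, a) = a*c/7 (Y(c, a) = (c*a)/7 = (a*c)/7 = a*c/7)
G = 0 (G = (0 + (⅐)*(-2*(-1))*(-3))*(-5*(-5)*0) = (0 + (⅐)*2*(-3))*(25*0) = (0 - 6/7)*0 = -6/7*0 = 0)
(-G*(-18))*(-14) = (-1*0*(-18))*(-14) = (0*(-18))*(-14) = 0*(-14) = 0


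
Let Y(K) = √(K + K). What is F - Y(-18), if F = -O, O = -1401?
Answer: 1401 - 6*I ≈ 1401.0 - 6.0*I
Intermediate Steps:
Y(K) = √2*√K (Y(K) = √(2*K) = √2*√K)
F = 1401 (F = -1*(-1401) = 1401)
F - Y(-18) = 1401 - √2*√(-18) = 1401 - √2*3*I*√2 = 1401 - 6*I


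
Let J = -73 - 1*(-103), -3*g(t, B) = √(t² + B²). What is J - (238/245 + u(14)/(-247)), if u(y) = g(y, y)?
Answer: 1016/35 - 14*√2/741 ≈ 29.002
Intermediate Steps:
g(t, B) = -√(B² + t²)/3 (g(t, B) = -√(t² + B²)/3 = -√(B² + t²)/3)
u(y) = -√2*√(y²)/3 (u(y) = -√(y² + y²)/3 = -√2*√(y²)/3)
J = 30 (J = -73 + 103 = 30)
J - (238/245 + u(14)/(-247)) = 30 - (238/245 - √2*√(14²)/3/(-247)) = 30 - (238*(1/245) - √2*√196/3*(-1/247)) = 30 - (34/35 - ⅓*√2*14*(-1/247)) = 30 - (34/35 - 14*√2/3*(-1/247)) = 30 - (34/35 + 14*√2/741) = 30 + (-34/35 - 14*√2/741) = 1016/35 - 14*√2/741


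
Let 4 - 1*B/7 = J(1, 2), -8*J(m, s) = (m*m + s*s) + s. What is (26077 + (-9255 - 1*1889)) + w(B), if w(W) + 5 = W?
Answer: 119697/8 ≈ 14962.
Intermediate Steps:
J(m, s) = -s/8 - m²/8 - s²/8 (J(m, s) = -((m*m + s*s) + s)/8 = -((m² + s²) + s)/8 = -(s + m² + s²)/8 = -s/8 - m²/8 - s²/8)
B = 273/8 (B = 28 - 7*(-⅛*2 - ⅛*1² - ⅛*2²) = 28 - 7*(-¼ - ⅛*1 - ⅛*4) = 28 - 7*(-¼ - ⅛ - ½) = 28 - 7*(-7/8) = 28 + 49/8 = 273/8 ≈ 34.125)
w(W) = -5 + W
(26077 + (-9255 - 1*1889)) + w(B) = (26077 + (-9255 - 1*1889)) + (-5 + 273/8) = (26077 + (-9255 - 1889)) + 233/8 = (26077 - 11144) + 233/8 = 14933 + 233/8 = 119697/8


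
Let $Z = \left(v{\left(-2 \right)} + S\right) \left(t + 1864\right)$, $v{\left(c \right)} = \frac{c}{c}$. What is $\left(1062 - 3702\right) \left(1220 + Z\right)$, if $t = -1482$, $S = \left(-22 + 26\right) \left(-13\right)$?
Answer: $48211680$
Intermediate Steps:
$S = -52$ ($S = 4 \left(-13\right) = -52$)
$v{\left(c \right)} = 1$
$Z = -19482$ ($Z = \left(1 - 52\right) \left(-1482 + 1864\right) = \left(-51\right) 382 = -19482$)
$\left(1062 - 3702\right) \left(1220 + Z\right) = \left(1062 - 3702\right) \left(1220 - 19482\right) = \left(-2640\right) \left(-18262\right) = 48211680$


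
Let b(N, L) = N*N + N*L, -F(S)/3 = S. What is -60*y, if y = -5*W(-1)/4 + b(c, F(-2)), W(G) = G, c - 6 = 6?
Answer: -13035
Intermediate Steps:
c = 12 (c = 6 + 6 = 12)
F(S) = -3*S
b(N, L) = N² + L*N
y = 869/4 (y = -(-5)/4 + 12*(-3*(-2) + 12) = -(-5)/4 + 12*(6 + 12) = -5*(-¼) + 12*18 = 5/4 + 216 = 869/4 ≈ 217.25)
-60*y = -60*869/4 = -13035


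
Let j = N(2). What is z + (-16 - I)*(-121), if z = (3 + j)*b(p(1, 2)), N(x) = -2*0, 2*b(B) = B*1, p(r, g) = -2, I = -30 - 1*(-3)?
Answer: -1334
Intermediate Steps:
I = -27 (I = -30 + 3 = -27)
b(B) = B/2 (b(B) = (B*1)/2 = B/2)
N(x) = 0
j = 0
z = -3 (z = (3 + 0)*((½)*(-2)) = 3*(-1) = -3)
z + (-16 - I)*(-121) = -3 + (-16 - 1*(-27))*(-121) = -3 + (-16 + 27)*(-121) = -3 + 11*(-121) = -3 - 1331 = -1334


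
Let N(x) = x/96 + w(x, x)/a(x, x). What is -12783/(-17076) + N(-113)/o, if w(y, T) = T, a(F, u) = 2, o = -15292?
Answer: 1571700239/2089009536 ≈ 0.75237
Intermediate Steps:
N(x) = 49*x/96 (N(x) = x/96 + x/2 = 49*x/96)
-12783/(-17076) + N(-113)/o = -12783/(-17076) + ((49/96)*(-113))/(-15292) = -12783*(-1/17076) - 5537/96*(-1/15292) = 4261/5692 + 5537/1468032 = 1571700239/2089009536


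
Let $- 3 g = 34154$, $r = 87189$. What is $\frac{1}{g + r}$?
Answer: $\frac{3}{227413} \approx 1.3192 \cdot 10^{-5}$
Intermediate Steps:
$g = - \frac{34154}{3}$ ($g = \left(- \frac{1}{3}\right) 34154 = - \frac{34154}{3} \approx -11385.0$)
$\frac{1}{g + r} = \frac{1}{- \frac{34154}{3} + 87189} = \frac{1}{\frac{227413}{3}} = \frac{3}{227413}$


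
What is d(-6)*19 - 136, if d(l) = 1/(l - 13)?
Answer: -137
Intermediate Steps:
d(l) = 1/(-13 + l)
d(-6)*19 - 136 = 19/(-13 - 6) - 136 = 19/(-19) - 136 = -1/19*19 - 136 = -1 - 136 = -137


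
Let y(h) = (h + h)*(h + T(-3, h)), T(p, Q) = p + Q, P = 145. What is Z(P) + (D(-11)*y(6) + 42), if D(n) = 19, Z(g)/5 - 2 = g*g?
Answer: 107229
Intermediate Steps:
T(p, Q) = Q + p
Z(g) = 10 + 5*g² (Z(g) = 10 + 5*(g*g) = 10 + 5*g²)
y(h) = 2*h*(-3 + 2*h) (y(h) = (h + h)*(h + (h - 3)) = (2*h)*(h + (-3 + h)) = (2*h)*(-3 + 2*h) = 2*h*(-3 + 2*h))
Z(P) + (D(-11)*y(6) + 42) = (10 + 5*145²) + (19*(2*6*(-3 + 2*6)) + 42) = (10 + 5*21025) + (19*(2*6*(-3 + 12)) + 42) = (10 + 105125) + (19*(2*6*9) + 42) = 105135 + (19*108 + 42) = 105135 + (2052 + 42) = 105135 + 2094 = 107229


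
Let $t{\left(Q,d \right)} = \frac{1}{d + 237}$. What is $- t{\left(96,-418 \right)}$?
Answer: $\frac{1}{181} \approx 0.0055249$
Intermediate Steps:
$t{\left(Q,d \right)} = \frac{1}{237 + d}$
$- t{\left(96,-418 \right)} = - \frac{1}{237 - 418} = - \frac{1}{-181} = \left(-1\right) \left(- \frac{1}{181}\right) = \frac{1}{181}$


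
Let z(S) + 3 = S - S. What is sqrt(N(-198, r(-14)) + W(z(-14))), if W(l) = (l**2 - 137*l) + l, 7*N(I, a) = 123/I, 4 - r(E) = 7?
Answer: sqrt(88987206)/462 ≈ 20.418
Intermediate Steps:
r(E) = -3 (r(E) = 4 - 1*7 = 4 - 7 = -3)
N(I, a) = 123/(7*I) (N(I, a) = (123/I)/7 = 123/(7*I))
z(S) = -3 (z(S) = -3 + (S - S) = -3 + 0 = -3)
W(l) = l**2 - 136*l
sqrt(N(-198, r(-14)) + W(z(-14))) = sqrt((123/7)/(-198) - 3*(-136 - 3)) = sqrt((123/7)*(-1/198) - 3*(-139)) = sqrt(-41/462 + 417) = sqrt(192613/462) = sqrt(88987206)/462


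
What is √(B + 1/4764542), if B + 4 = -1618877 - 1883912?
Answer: 3*I*√8835157238606809590/4764542 ≈ 1871.6*I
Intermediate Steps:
B = -3502793 (B = -4 + (-1618877 - 1883912) = -4 - 3502789 = -3502793)
√(B + 1/4764542) = √(-3502793 + 1/4764542) = √(-16689204365805/4764542) = 3*I*√8835157238606809590/4764542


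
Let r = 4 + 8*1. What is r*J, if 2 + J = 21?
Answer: 228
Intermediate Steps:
J = 19 (J = -2 + 21 = 19)
r = 12 (r = 4 + 8 = 12)
r*J = 12*19 = 228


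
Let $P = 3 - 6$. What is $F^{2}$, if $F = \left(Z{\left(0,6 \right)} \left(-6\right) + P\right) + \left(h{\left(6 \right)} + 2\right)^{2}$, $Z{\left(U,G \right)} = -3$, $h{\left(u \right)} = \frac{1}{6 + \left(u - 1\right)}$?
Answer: $\frac{5494336}{14641} \approx 375.27$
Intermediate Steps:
$h{\left(u \right)} = \frac{1}{5 + u}$ ($h{\left(u \right)} = \frac{1}{6 + \left(-1 + u\right)} = \frac{1}{5 + u}$)
$P = -3$ ($P = 3 - 6 = -3$)
$F = \frac{2344}{121}$ ($F = \left(\left(-3\right) \left(-6\right) - 3\right) + \left(\frac{1}{5 + 6} + 2\right)^{2} = \left(18 - 3\right) + \left(\frac{1}{11} + 2\right)^{2} = 15 + \left(\frac{1}{11} + 2\right)^{2} = 15 + \left(\frac{23}{11}\right)^{2} = 15 + \frac{529}{121} = \frac{2344}{121} \approx 19.372$)
$F^{2} = \left(\frac{2344}{121}\right)^{2} = \frac{5494336}{14641}$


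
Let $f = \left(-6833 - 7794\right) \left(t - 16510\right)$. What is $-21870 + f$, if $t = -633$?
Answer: $250728791$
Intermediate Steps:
$f = 250750661$ ($f = \left(-6833 - 7794\right) \left(-633 - 16510\right) = \left(-14627\right) \left(-17143\right) = 250750661$)
$-21870 + f = -21870 + 250750661 = 250728791$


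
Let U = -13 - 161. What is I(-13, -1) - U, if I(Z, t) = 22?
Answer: 196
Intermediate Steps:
U = -174
I(-13, -1) - U = 22 - 1*(-174) = 22 + 174 = 196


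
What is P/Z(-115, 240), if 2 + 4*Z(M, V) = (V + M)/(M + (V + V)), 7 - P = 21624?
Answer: 6312164/121 ≈ 52167.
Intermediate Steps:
P = -21617 (P = 7 - 1*21624 = 7 - 21624 = -21617)
Z(M, V) = -½ + (M + V)/(4*(M + 2*V)) (Z(M, V) = -½ + ((V + M)/(M + (V + V)))/4 = -½ + ((M + V)/(M + 2*V))/4 = -½ + (M + V)/(4*(M + 2*V)))
P/Z(-115, 240) = -21617*4*(-115 + 2*240)/(-1*(-115) - 3*240) = -21617*4*(-115 + 480)/(115 - 720) = -21617/((¼)*(-605)/365) = -21617/((¼)*(1/365)*(-605)) = -21617/(-121/292) = -21617*(-292/121) = 6312164/121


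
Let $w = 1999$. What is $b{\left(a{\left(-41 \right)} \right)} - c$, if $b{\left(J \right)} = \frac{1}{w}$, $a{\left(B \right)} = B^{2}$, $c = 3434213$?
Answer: $- \frac{6864991786}{1999} \approx -3.4342 \cdot 10^{6}$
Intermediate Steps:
$b{\left(J \right)} = \frac{1}{1999}$
$b{\left(a{\left(-41 \right)} \right)} - c = \frac{1}{1999} - 3434213 = - \frac{6864991786}{1999}$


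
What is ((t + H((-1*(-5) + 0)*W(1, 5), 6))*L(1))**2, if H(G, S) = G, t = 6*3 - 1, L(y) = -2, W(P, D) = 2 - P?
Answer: 1936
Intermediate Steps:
t = 17 (t = 18 - 1 = 17)
((t + H((-1*(-5) + 0)*W(1, 5), 6))*L(1))**2 = ((17 + (-1*(-5) + 0)*(2 - 1*1))*(-2))**2 = ((17 + (5 + 0)*(2 - 1))*(-2))**2 = ((17 + 5*1)*(-2))**2 = ((17 + 5)*(-2))**2 = (22*(-2))**2 = (-44)**2 = 1936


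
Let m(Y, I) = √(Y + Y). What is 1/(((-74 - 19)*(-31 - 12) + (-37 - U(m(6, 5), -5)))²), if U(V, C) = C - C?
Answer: 1/15697444 ≈ 6.3705e-8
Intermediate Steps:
m(Y, I) = √2*√Y (m(Y, I) = √(2*Y) = √2*√Y)
U(V, C) = 0
1/(((-74 - 19)*(-31 - 12) + (-37 - U(m(6, 5), -5)))²) = 1/(((-74 - 19)*(-31 - 12) + (-37 - 1*0))²) = 1/((-93*(-43) + (-37 + 0))²) = 1/((3999 - 37)²) = 1/(3962²) = 1/15697444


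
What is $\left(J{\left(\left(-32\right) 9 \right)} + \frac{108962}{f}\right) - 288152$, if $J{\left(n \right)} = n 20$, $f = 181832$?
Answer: $- \frac{3817321273}{12988} \approx -2.9391 \cdot 10^{5}$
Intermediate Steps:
$J{\left(n \right)} = 20 n$
$\left(J{\left(\left(-32\right) 9 \right)} + \frac{108962}{f}\right) - 288152 = \left(20 \left(\left(-32\right) 9\right) + \frac{108962}{181832}\right) - 288152 = \left(20 \left(-288\right) + 108962 \cdot \frac{1}{181832}\right) - 288152 = \left(-5760 + \frac{7783}{12988}\right) - 288152 = - \frac{74803097}{12988} - 288152 = - \frac{3817321273}{12988}$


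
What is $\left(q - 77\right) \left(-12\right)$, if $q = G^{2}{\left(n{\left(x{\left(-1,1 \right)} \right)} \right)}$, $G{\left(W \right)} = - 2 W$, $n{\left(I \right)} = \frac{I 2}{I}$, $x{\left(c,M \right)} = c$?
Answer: $732$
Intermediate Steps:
$n{\left(I \right)} = 2$ ($n{\left(I \right)} = \frac{2 I}{I} = 2$)
$q = 16$ ($q = \left(\left(-2\right) 2\right)^{2} = \left(-4\right)^{2} = 16$)
$\left(q - 77\right) \left(-12\right) = \left(16 - 77\right) \left(-12\right) = \left(-61\right) \left(-12\right) = 732$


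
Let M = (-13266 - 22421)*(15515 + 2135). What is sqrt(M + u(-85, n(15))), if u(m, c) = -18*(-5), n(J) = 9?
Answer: 2*I*sqrt(157468865) ≈ 25097.0*I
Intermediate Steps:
M = -629875550 (M = -35687*17650 = -629875550)
u(m, c) = 90
sqrt(M + u(-85, n(15))) = sqrt(-629875550 + 90) = sqrt(-629875460) = 2*I*sqrt(157468865)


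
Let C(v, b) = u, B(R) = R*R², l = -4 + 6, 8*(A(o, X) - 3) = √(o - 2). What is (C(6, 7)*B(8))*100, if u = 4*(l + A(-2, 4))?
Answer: 1024000 + 51200*I ≈ 1.024e+6 + 51200.0*I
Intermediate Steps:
A(o, X) = 3 + √(-2 + o)/8 (A(o, X) = 3 + √(o - 2)/8 = 3 + √(-2 + o)/8)
l = 2
B(R) = R³
u = 20 + I (u = 4*(2 + (3 + √(-2 - 2)/8)) = 4*(2 + (3 + √(-4)/8)) = 4*(2 + (3 + (2*I)/8)) = 4*(2 + (3 + I/4)) = 4*(5 + I/4) = 20 + I ≈ 20.0 + 1.0*I)
C(v, b) = 20 + I
(C(6, 7)*B(8))*100 = ((20 + I)*8³)*100 = ((20 + I)*512)*100 = (10240 + 512*I)*100 = 1024000 + 51200*I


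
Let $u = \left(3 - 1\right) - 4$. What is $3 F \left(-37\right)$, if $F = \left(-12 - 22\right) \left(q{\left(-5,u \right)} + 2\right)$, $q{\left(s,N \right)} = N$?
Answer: $0$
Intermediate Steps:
$u = -2$ ($u = 2 - 4 = -2$)
$F = 0$ ($F = \left(-12 - 22\right) \left(-2 + 2\right) = \left(-34\right) 0 = 0$)
$3 F \left(-37\right) = 3 \cdot 0 \left(-37\right) = 0 \left(-37\right) = 0$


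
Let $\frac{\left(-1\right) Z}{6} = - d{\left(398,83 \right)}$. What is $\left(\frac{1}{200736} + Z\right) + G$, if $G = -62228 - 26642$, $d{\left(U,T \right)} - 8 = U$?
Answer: $- \frac{17350415423}{200736} \approx -86434.0$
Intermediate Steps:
$d{\left(U,T \right)} = 8 + U$
$Z = 2436$ ($Z = - 6 \left(- (8 + 398)\right) = - 6 \left(\left(-1\right) 406\right) = \left(-6\right) \left(-406\right) = 2436$)
$G = -88870$ ($G = -62228 - 26642 = -88870$)
$\left(\frac{1}{200736} + Z\right) + G = \left(\frac{1}{200736} + 2436\right) - 88870 = \frac{488992897}{200736} - 88870 = - \frac{17350415423}{200736}$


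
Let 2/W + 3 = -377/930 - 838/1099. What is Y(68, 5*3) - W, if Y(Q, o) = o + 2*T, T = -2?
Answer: 48902743/4259873 ≈ 11.480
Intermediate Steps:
W = -2044140/4259873 (W = 2/(-3 + (-377/930 - 838/1099)) = 2/(-3 - 1193663/1022070) = 2/(-4259873/1022070) = 2*(-1022070/4259873) = -2044140/4259873 ≈ -0.47986)
Y(Q, o) = -4 + o (Y(Q, o) = o + 2*(-2) = o - 4 = -4 + o)
Y(68, 5*3) - W = (-4 + 5*3) - 1*(-2044140/4259873) = (-4 + 15) + 2044140/4259873 = 11 + 2044140/4259873 = 48902743/4259873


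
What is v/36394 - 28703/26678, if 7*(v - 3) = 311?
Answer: -3651730889/3398216962 ≈ -1.0746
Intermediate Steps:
v = 332/7 (v = 3 + (1/7)*311 = 3 + 311/7 = 332/7 ≈ 47.429)
v/36394 - 28703/26678 = (332/7)/36394 - 28703/26678 = (332/7)*(1/36394) - 28703*1/26678 = 166/127379 - 28703/26678 = -3651730889/3398216962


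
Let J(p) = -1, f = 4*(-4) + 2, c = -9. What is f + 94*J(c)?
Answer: -108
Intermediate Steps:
f = -14 (f = -16 + 2 = -14)
f + 94*J(c) = -14 + 94*(-1) = -14 - 94 = -108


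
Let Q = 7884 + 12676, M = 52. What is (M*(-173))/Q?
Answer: -2249/5140 ≈ -0.43755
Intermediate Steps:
Q = 20560
(M*(-173))/Q = (52*(-173))/20560 = -8996*1/20560 = -2249/5140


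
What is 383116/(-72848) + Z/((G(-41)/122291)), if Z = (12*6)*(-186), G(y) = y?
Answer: 29826172236325/746692 ≈ 3.9944e+7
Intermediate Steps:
Z = -13392 (Z = 72*(-186) = -13392)
383116/(-72848) + Z/((G(-41)/122291)) = 383116/(-72848) - 13392/((-41/122291)) = 383116*(-1/72848) - 13392/((-41*1/122291)) = -95779/18212 - 13392/(-41/122291) = -95779/18212 - 13392*(-122291/41) = -95779/18212 + 1637721072/41 = 29826172236325/746692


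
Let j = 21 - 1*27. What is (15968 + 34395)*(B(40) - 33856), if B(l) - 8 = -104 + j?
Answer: -1710226754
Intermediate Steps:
j = -6 (j = 21 - 27 = -6)
B(l) = -102 (B(l) = 8 + (-104 - 6) = 8 - 110 = -102)
(15968 + 34395)*(B(40) - 33856) = (15968 + 34395)*(-102 - 33856) = 50363*(-33958) = -1710226754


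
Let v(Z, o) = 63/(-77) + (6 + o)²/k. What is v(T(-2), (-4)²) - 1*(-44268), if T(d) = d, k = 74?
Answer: 18019405/407 ≈ 44274.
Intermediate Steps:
v(Z, o) = -9/11 + (6 + o)²/74 (v(Z, o) = 63/(-77) + (6 + o)²/74 = 63*(-1/77) + (6 + o)²*(1/74) = -9/11 + (6 + o)²/74)
v(T(-2), (-4)²) - 1*(-44268) = (-9/11 + (6 + (-4)²)²/74) - 1*(-44268) = (-9/11 + (6 + 16)²/74) + 44268 = (-9/11 + (1/74)*22²) + 44268 = (-9/11 + (1/74)*484) + 44268 = (-9/11 + 242/37) + 44268 = 2329/407 + 44268 = 18019405/407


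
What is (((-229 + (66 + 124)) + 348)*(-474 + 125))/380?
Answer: -107841/380 ≈ -283.79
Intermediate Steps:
(((-229 + (66 + 124)) + 348)*(-474 + 125))/380 = (((-229 + 190) + 348)*(-349))*(1/380) = ((-39 + 348)*(-349))*(1/380) = (309*(-349))*(1/380) = -107841*1/380 = -107841/380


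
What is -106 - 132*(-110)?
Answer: 14414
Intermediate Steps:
-106 - 132*(-110) = -106 + 14520 = 14414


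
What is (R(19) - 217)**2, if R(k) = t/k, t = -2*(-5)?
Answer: 16916769/361 ≈ 46861.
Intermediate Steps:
t = 10
R(k) = 10/k
(R(19) - 217)**2 = (10/19 - 217)**2 = (-4113/19)**2 = 16916769/361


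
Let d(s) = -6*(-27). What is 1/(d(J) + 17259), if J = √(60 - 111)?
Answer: 1/17421 ≈ 5.7402e-5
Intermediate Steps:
J = I*√51 (J = √(-51) = I*√51 ≈ 7.1414*I)
d(s) = 162
1/(d(J) + 17259) = 1/(162 + 17259) = 1/17421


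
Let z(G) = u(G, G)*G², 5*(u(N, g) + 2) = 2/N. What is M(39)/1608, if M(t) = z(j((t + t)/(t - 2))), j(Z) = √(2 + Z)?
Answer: -38/7437 + √1406/74370 ≈ -0.0046054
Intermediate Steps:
u(N, g) = -2 + 2/(5*N) (u(N, g) = -2 + (2/N)/5 = -2 + 2/(5*N))
z(G) = G²*(-2 + 2/(5*G)) (z(G) = (-2 + 2/(5*G))*G² = G²*(-2 + 2/(5*G)))
M(t) = 2*√(2 + 2*t/(-2 + t))*(1 - 5*√(2 + 2*t/(-2 + t)))/5 (M(t) = 2*√(2 + (t + t)/(t - 2))*(1 - 5*√(2 + (t + t)/(t - 2)))/5 = 2*√(2 + (2*t)/(-2 + t))*(1 - 5*√(2 + (2*t)/(-2 + t)))/5 = 2*√(2 + 2*t/(-2 + t))*(1 - 5*√(2 + 2*t/(-2 + t)))/5)
M(39)/1608 = (4*(10 - 10*39 + √((-1 + 39)/(-2 + 39))*(-2 + 39))/(5*(-2 + 39)))/1608 = ((⅘)*(10 - 390 + √(38/37)*37)/37)*(1/1608) = ((⅘)*(1/37)*(10 - 390 + √((1/37)*38)*37))*(1/1608) = ((⅘)*(1/37)*(10 - 390 + √(38/37)*37))*(1/1608) = ((⅘)*(1/37)*(10 - 390 + (√1406/37)*37))*(1/1608) = ((⅘)*(1/37)*(10 - 390 + √1406))*(1/1608) = ((⅘)*(1/37)*(-380 + √1406))*(1/1608) = (-304/37 + 4*√1406/185)*(1/1608) = -38/7437 + √1406/74370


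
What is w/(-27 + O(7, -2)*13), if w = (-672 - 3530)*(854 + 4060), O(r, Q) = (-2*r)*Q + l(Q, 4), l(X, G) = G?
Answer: -20648628/389 ≈ -53081.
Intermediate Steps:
O(r, Q) = 4 - 2*Q*r (O(r, Q) = (-2*r)*Q + 4 = -2*Q*r + 4 = 4 - 2*Q*r)
w = -20648628 (w = -4202*4914 = -20648628)
w/(-27 + O(7, -2)*13) = -20648628/(-27 + (4 - 2*(-2)*7)*13) = -20648628/(-27 + (4 + 28)*13) = -20648628/(-27 + 32*13) = -20648628/(-27 + 416) = -20648628/389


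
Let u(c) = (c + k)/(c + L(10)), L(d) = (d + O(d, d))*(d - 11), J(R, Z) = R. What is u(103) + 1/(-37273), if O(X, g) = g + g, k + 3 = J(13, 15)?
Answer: 4211776/2720929 ≈ 1.5479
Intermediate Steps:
k = 10 (k = -3 + 13 = 10)
O(X, g) = 2*g
L(d) = 3*d*(-11 + d) (L(d) = (d + 2*d)*(d - 11) = (3*d)*(-11 + d) = 3*d*(-11 + d))
u(c) = (10 + c)/(-30 + c) (u(c) = (c + 10)/(c + 3*10*(-11 + 10)) = (10 + c)/(c + 3*10*(-1)) = (10 + c)/(c - 30) = (10 + c)/(-30 + c))
u(103) + 1/(-37273) = (10 + 103)/(-30 + 103) + 1/(-37273) = 113/73 - 1/37273 = 4211776/2720929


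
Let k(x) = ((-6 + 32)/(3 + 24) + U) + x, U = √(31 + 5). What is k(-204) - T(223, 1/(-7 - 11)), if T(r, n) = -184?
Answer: -352/27 ≈ -13.037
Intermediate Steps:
U = 6 (U = √36 = 6)
k(x) = 188/27 + x (k(x) = ((-6 + 32)/(3 + 24) + 6) + x = (26/27 + 6) + x = 188/27 + x)
k(-204) - T(223, 1/(-7 - 11)) = (188/27 - 204) - 1*(-184) = -5320/27 + 184 = -352/27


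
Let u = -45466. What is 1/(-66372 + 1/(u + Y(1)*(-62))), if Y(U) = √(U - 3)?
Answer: 2*(-31*√2 + 22733*I)/(-3017669353*I + 4115064*√2) ≈ -1.5067e-5 - 1.3878e-17*I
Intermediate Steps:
Y(U) = √(-3 + U)
1/(-66372 + 1/(u + Y(1)*(-62))) = 1/(-66372 + 1/(-45466 + √(-3 + 1)*(-62))) = 1/(-66372 + 1/(-45466 + √(-2)*(-62))) = 1/(-66372 + 1/(-45466 + (I*√2)*(-62))) = 1/(-66372 + 1/(-45466 - 62*I*√2))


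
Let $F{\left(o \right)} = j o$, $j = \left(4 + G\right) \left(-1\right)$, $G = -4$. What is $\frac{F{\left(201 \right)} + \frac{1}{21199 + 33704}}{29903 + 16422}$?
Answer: $\frac{1}{2543381475} \approx 3.9318 \cdot 10^{-10}$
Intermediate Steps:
$j = 0$ ($j = \left(4 - 4\right) \left(-1\right) = 0 \left(-1\right) = 0$)
$F{\left(o \right)} = 0$ ($F{\left(o \right)} = 0 o = 0$)
$\frac{F{\left(201 \right)} + \frac{1}{21199 + 33704}}{29903 + 16422} = \frac{0 + \frac{1}{21199 + 33704}}{29903 + 16422} = \frac{0 + \frac{1}{54903}}{46325} = \left(0 + \frac{1}{54903}\right) \frac{1}{46325} = \frac{1}{54903} \cdot \frac{1}{46325} = \frac{1}{2543381475}$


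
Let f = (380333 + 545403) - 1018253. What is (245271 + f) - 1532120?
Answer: -1379366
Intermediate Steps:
f = -92517 (f = 925736 - 1018253 = -92517)
(245271 + f) - 1532120 = (245271 - 92517) - 1532120 = 152754 - 1532120 = -1379366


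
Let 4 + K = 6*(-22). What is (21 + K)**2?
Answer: 13225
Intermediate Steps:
K = -136 (K = -4 + 6*(-22) = -4 - 132 = -136)
(21 + K)**2 = (21 - 136)**2 = (-115)**2 = 13225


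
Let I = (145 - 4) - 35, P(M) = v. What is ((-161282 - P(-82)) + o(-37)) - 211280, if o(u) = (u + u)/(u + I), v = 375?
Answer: -25732727/69 ≈ -3.7294e+5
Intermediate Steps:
P(M) = 375
I = 106 (I = 141 - 35 = 106)
o(u) = 2*u/(106 + u) (o(u) = (u + u)/(u + 106) = (2*u)/(106 + u) = 2*u/(106 + u))
((-161282 - P(-82)) + o(-37)) - 211280 = ((-161282 - 1*375) + 2*(-37)/(106 - 37)) - 211280 = ((-161282 - 375) + 2*(-37)/69) - 211280 = (-161657 + 2*(-37)*(1/69)) - 211280 = (-161657 - 74/69) - 211280 = -11154407/69 - 211280 = -25732727/69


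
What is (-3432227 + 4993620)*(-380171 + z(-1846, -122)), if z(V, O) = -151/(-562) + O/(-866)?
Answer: -144449138900113893/243346 ≈ -5.9360e+11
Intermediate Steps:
z(V, O) = 151/562 - O/866 (z(V, O) = -151*(-1/562) + O*(-1/866) = 151/562 - O/866)
(-3432227 + 4993620)*(-380171 + z(-1846, -122)) = (-3432227 + 4993620)*(-380171 + (151/562 - 1/866*(-122))) = 1561393*(-380171 + (151/562 + 61/433)) = 1561393*(-380171 + 99665/243346) = 1561393*(-92512992501/243346) = -144449138900113893/243346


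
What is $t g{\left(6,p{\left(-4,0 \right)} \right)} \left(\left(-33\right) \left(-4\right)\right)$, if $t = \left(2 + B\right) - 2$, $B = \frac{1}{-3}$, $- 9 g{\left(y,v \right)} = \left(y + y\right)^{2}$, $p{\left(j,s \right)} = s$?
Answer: $704$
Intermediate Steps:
$g{\left(y,v \right)} = - \frac{4 y^{2}}{9}$ ($g{\left(y,v \right)} = - \frac{\left(y + y\right)^{2}}{9} = - \frac{\left(2 y\right)^{2}}{9} = - \frac{4 y^{2}}{9}$)
$B = - \frac{1}{3} \approx -0.33333$
$t = - \frac{1}{3}$ ($t = \left(2 - \frac{1}{3}\right) - 2 = \frac{5}{3} - 2 = - \frac{1}{3} \approx -0.33333$)
$t g{\left(6,p{\left(-4,0 \right)} \right)} \left(\left(-33\right) \left(-4\right)\right) = - \frac{- \frac{4 \cdot 6^{2}}{9} \left(\left(-33\right) \left(-4\right)\right)}{3} = - \frac{\left(- \frac{4}{9}\right) 36 \cdot 132}{3} = - \frac{\left(-16\right) 132}{3} = \left(- \frac{1}{3}\right) \left(-2112\right) = 704$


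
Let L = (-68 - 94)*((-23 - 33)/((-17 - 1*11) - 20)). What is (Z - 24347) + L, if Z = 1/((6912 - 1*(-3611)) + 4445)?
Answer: -367254847/14968 ≈ -24536.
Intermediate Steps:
Z = 1/14968 (Z = 1/((6912 + 3611) + 4445) = 1/(10523 + 4445) = 1/14968 ≈ 6.6809e-5)
L = -189 (L = -(-9072)/((-17 - 11) - 20) = -(-9072)/(-28 - 20) = -(-9072)/(-48) = -(-9072)*(-1)/48 = -162*7/6 = -189)
(Z - 24347) + L = (1/14968 - 24347) - 189 = -364425895/14968 - 189 = -367254847/14968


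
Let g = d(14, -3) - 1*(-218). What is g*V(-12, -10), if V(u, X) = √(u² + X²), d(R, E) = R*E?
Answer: 352*√61 ≈ 2749.2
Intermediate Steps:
d(R, E) = E*R
g = 176 (g = -3*14 - 1*(-218) = -42 + 218 = 176)
V(u, X) = √(X² + u²)
g*V(-12, -10) = 176*√((-10)² + (-12)²) = 176*√(100 + 144) = 176*√244 = 176*(2*√61) = 352*√61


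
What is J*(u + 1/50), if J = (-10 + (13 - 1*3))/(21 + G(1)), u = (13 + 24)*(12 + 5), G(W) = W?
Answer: 0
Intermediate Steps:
u = 629 (u = 37*17 = 629)
J = 0 (J = (-10 + (13 - 1*3))/(21 + 1) = (-10 + (13 - 3))/22 = (-10 + 10)*(1/22) = 0*(1/22) = 0)
J*(u + 1/50) = 0*(629 + 1/50) = 0*(31451/50) = 0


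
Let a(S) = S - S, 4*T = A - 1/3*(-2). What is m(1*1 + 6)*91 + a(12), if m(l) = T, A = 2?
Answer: 182/3 ≈ 60.667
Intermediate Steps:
T = ⅔ (T = (2 - 1/3*(-2))/4 = (2 - 1*⅓*(-2))/4 = (2 - ⅓*(-2))/4 = (2 + ⅔)/4 = (¼)*(8/3) = ⅔ ≈ 0.66667)
m(l) = ⅔
a(S) = 0
m(1*1 + 6)*91 + a(12) = (⅔)*91 + 0 = 182/3 + 0 = 182/3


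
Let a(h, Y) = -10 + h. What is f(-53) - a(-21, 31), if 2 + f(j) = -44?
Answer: -15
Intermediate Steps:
f(j) = -46 (f(j) = -2 - 44 = -46)
f(-53) - a(-21, 31) = -46 - (-10 - 21) = -46 - 1*(-31) = -46 + 31 = -15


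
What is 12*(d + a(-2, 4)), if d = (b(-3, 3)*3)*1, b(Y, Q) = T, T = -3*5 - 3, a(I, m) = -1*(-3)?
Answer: -612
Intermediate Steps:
a(I, m) = 3
T = -18 (T = -15 - 3 = -18)
b(Y, Q) = -18
d = -54 (d = -18*3*1 = -54*1 = -54)
12*(d + a(-2, 4)) = 12*(-54 + 3) = 12*(-51) = -612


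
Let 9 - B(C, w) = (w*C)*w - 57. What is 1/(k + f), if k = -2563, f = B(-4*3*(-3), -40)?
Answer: -1/60097 ≈ -1.6640e-5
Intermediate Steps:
B(C, w) = 66 - C*w² (B(C, w) = 9 - ((w*C)*w - 57) = 9 - ((C*w)*w - 57) = 9 - (C*w² - 57) = 9 - (-57 + C*w²) = 9 + (57 - C*w²) = 66 - C*w²)
f = -57534 (f = 66 - 1*-4*3*(-3)*(-40)² = 66 - 1*(-12*(-3))*1600 = 66 - 1*36*1600 = 66 - 57600 = -57534)
1/(k + f) = 1/(-2563 - 57534) = 1/(-60097) = -1/60097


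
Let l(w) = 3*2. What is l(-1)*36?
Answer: 216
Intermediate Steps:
l(w) = 6
l(-1)*36 = 6*36 = 216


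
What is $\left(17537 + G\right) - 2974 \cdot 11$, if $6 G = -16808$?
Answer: $- \frac{53935}{3} \approx -17978.0$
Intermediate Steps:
$G = - \frac{8404}{3}$ ($G = \frac{1}{6} \left(-16808\right) = - \frac{8404}{3} \approx -2801.3$)
$\left(17537 + G\right) - 2974 \cdot 11 = \left(17537 - \frac{8404}{3}\right) - 2974 \cdot 11 = \frac{44207}{3} - 32714 = - \frac{53935}{3}$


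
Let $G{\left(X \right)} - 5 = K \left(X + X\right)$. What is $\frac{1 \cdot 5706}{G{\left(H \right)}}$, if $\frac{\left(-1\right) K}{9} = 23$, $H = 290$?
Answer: $- \frac{5706}{120055} \approx -0.047528$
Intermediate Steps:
$K = -207$ ($K = \left(-9\right) 23 = -207$)
$G{\left(X \right)} = 5 - 414 X$ ($G{\left(X \right)} = 5 - 207 \left(X + X\right) = 5 - 207 \cdot 2 X = 5 - 414 X$)
$\frac{1 \cdot 5706}{G{\left(H \right)}} = \frac{1 \cdot 5706}{5 - 120060} = \frac{5706}{5 - 120060} = \frac{5706}{-120055} = 5706 \left(- \frac{1}{120055}\right) = - \frac{5706}{120055}$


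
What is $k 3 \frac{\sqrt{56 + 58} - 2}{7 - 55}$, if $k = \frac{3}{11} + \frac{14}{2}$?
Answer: $\frac{10}{11} - \frac{5 \sqrt{114}}{11} \approx -3.9441$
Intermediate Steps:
$k = \frac{80}{11}$ ($k = 3 \cdot \frac{1}{11} + 14 \cdot \frac{1}{2} = \frac{3}{11} + 7 = \frac{80}{11} \approx 7.2727$)
$k 3 \frac{\sqrt{56 + 58} - 2}{7 - 55} = \frac{80}{11} \cdot 3 \frac{\sqrt{56 + 58} - 2}{7 - 55} = \frac{240 \frac{\sqrt{114} - 2}{-48}}{11} = \frac{240 \left(-2 + \sqrt{114}\right) \left(- \frac{1}{48}\right)}{11} = \frac{240 \left(\frac{1}{24} - \frac{\sqrt{114}}{48}\right)}{11} = \frac{10}{11} - \frac{5 \sqrt{114}}{11}$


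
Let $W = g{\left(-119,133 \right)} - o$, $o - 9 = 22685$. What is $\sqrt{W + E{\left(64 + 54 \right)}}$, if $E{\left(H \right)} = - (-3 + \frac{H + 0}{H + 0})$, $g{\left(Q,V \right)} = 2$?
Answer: $i \sqrt{22690} \approx 150.63 i$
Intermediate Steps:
$o = 22694$ ($o = 9 + 22685 = 22694$)
$E{\left(H \right)} = 2$ ($E{\left(H \right)} = - (-3 + \frac{H}{H}) = - (-3 + 1) = \left(-1\right) \left(-2\right) = 2$)
$W = -22692$ ($W = 2 - 22694 = -22692$)
$\sqrt{W + E{\left(64 + 54 \right)}} = \sqrt{-22692 + 2} = \sqrt{-22690} = i \sqrt{22690}$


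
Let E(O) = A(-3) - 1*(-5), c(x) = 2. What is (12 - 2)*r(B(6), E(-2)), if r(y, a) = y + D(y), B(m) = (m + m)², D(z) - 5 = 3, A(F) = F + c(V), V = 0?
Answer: 1520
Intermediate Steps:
A(F) = 2 + F (A(F) = F + 2 = 2 + F)
D(z) = 8 (D(z) = 5 + 3 = 8)
B(m) = 4*m² (B(m) = (2*m)² = 4*m²)
E(O) = 4 (E(O) = (2 - 3) - 1*(-5) = -1 + 5 = 4)
r(y, a) = 8 + y (r(y, a) = y + 8 = 8 + y)
(12 - 2)*r(B(6), E(-2)) = (12 - 2)*(8 + 4*6²) = 10*(8 + 4*36) = 10*(8 + 144) = 10*152 = 1520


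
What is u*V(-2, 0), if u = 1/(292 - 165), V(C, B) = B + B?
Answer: 0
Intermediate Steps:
V(C, B) = 2*B
u = 1/127 ≈ 0.0078740
u*V(-2, 0) = (2*0)/127 = (1/127)*0 = 0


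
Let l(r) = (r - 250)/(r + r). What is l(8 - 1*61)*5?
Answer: 1515/106 ≈ 14.292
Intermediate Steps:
l(r) = (-250 + r)/(2*r) (l(r) = (-250 + r)/((2*r)) = (-250 + r)*(1/(2*r)) = (-250 + r)/(2*r))
l(8 - 1*61)*5 = ((-250 + (8 - 1*61))/(2*(8 - 1*61)))*5 = ((-250 + (8 - 61))/(2*(8 - 61)))*5 = ((½)*(-250 - 53)/(-53))*5 = ((½)*(-1/53)*(-303))*5 = (303/106)*5 = 1515/106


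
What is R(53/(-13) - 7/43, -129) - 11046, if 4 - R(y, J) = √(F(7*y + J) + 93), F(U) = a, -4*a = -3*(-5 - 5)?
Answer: -11042 - 3*√38/2 ≈ -11051.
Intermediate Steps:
a = -15/2 (a = -(-3)*(-5 - 5)/4 = -(-3)*(-10)/4 = -¼*30 = -15/2 ≈ -7.5000)
F(U) = -15/2
R(y, J) = 4 - 3*√38/2 (R(y, J) = 4 - √(-15/2 + 93) = 4 - √(171/2) = 4 - 3*√38/2)
R(53/(-13) - 7/43, -129) - 11046 = (4 - 3*√38/2) - 11046 = -11042 - 3*√38/2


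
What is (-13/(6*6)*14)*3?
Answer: -91/6 ≈ -15.167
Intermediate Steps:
(-13/(6*6)*14)*3 = (-13/36*14)*3 = (-13*1/36*14)*3 = -13/36*14*3 = -91/18*3 = -91/6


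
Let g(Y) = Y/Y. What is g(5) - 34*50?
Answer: -1699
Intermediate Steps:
g(Y) = 1
g(5) - 34*50 = 1 - 34*50 = 1 - 1700 = -1699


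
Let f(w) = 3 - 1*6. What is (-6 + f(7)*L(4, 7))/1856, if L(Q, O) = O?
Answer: -27/1856 ≈ -0.014547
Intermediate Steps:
f(w) = -3 (f(w) = 3 - 6 = -3)
(-6 + f(7)*L(4, 7))/1856 = (-6 - 3*7)/1856 = (-6 - 21)*(1/1856) = -27*1/1856 = -27/1856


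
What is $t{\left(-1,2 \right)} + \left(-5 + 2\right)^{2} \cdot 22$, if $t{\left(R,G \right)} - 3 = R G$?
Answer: $199$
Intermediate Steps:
$t{\left(R,G \right)} = 3 + G R$ ($t{\left(R,G \right)} = 3 + R G = 3 + G R$)
$t{\left(-1,2 \right)} + \left(-5 + 2\right)^{2} \cdot 22 = \left(3 + 2 \left(-1\right)\right) + \left(-5 + 2\right)^{2} \cdot 22 = \left(3 - 2\right) + \left(-3\right)^{2} \cdot 22 = 1 + 9 \cdot 22 = 1 + 198 = 199$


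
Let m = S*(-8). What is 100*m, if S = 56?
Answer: -44800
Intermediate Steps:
m = -448 (m = 56*(-8) = -448)
100*m = 100*(-448) = -44800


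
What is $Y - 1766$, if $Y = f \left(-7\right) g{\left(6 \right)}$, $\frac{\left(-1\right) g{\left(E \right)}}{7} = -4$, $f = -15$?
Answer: $1174$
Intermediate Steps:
$g{\left(E \right)} = 28$ ($g{\left(E \right)} = \left(-7\right) \left(-4\right) = 28$)
$Y = 2940$ ($Y = \left(-15\right) \left(-7\right) 28 = 105 \cdot 28 = 2940$)
$Y - 1766 = 2940 - 1766 = 1174$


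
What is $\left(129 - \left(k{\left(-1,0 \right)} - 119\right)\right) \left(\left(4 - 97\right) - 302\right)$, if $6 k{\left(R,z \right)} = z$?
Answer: $-97960$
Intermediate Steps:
$k{\left(R,z \right)} = \frac{z}{6}$
$\left(129 - \left(k{\left(-1,0 \right)} - 119\right)\right) \left(\left(4 - 97\right) - 302\right) = \left(129 - \left(\frac{1}{6} \cdot 0 - 119\right)\right) \left(\left(4 - 97\right) - 302\right) = \left(129 - \left(0 - 119\right)\right) \left(-93 - 302\right) = \left(129 - -119\right) \left(-395\right) = \left(129 + 119\right) \left(-395\right) = 248 \left(-395\right) = -97960$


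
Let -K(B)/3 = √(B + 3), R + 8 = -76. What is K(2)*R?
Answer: 252*√5 ≈ 563.49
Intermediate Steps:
R = -84 (R = -8 - 76 = -84)
K(B) = -3*√(3 + B) (K(B) = -3*√(B + 3) = -3*√(3 + B))
K(2)*R = -3*√(3 + 2)*(-84) = -3*√5*(-84) = 252*√5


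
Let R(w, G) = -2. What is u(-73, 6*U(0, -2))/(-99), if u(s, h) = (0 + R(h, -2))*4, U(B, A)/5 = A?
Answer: 8/99 ≈ 0.080808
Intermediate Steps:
U(B, A) = 5*A
u(s, h) = -8 (u(s, h) = (0 - 2)*4 = -2*4 = -8)
u(-73, 6*U(0, -2))/(-99) = -8/(-99) = -8*(-1/99) = 8/99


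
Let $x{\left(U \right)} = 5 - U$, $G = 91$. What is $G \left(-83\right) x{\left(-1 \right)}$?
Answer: $-45318$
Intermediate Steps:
$G \left(-83\right) x{\left(-1 \right)} = 91 \left(-83\right) \left(5 - -1\right) = - 7553 \left(5 + 1\right) = \left(-7553\right) 6 = -45318$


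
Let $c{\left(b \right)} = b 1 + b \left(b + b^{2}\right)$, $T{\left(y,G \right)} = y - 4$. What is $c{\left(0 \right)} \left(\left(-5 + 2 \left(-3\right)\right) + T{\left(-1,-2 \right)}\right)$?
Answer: $0$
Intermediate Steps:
$T{\left(y,G \right)} = -4 + y$ ($T{\left(y,G \right)} = y - 4 = -4 + y$)
$c{\left(b \right)} = b + b \left(b + b^{2}\right)$
$c{\left(0 \right)} \left(\left(-5 + 2 \left(-3\right)\right) + T{\left(-1,-2 \right)}\right) = 0 \left(1 + 0 + 0^{2}\right) \left(\left(-5 + 2 \left(-3\right)\right) - 5\right) = 0 \left(1 + 0 + 0\right) \left(\left(-5 - 6\right) - 5\right) = 0 \cdot 1 \left(-11 - 5\right) = 0 \left(-16\right) = 0$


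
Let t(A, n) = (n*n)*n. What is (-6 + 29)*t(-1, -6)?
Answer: -4968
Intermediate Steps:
t(A, n) = n³ (t(A, n) = n²*n = n³)
(-6 + 29)*t(-1, -6) = (-6 + 29)*(-6)³ = 23*(-216) = -4968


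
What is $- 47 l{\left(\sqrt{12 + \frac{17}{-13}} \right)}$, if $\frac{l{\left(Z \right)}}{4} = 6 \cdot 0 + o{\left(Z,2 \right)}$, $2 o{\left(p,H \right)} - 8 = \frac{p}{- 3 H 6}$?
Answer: $-752 + \frac{47 \sqrt{1807}}{234} \approx -743.46$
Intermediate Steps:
$o{\left(p,H \right)} = 4 - \frac{p}{36 H}$ ($o{\left(p,H \right)} = 4 + \frac{p \frac{1}{- 3 H 6}}{2} = 4 + \frac{p \frac{1}{\left(-18\right) H}}{2} = 4 + \frac{p \left(- \frac{1}{18 H}\right)}{2} = 4 + \frac{\left(- \frac{1}{18}\right) p \frac{1}{H}}{2} = 4 - \frac{p}{36 H}$)
$l{\left(Z \right)} = 16 - \frac{Z}{18}$ ($l{\left(Z \right)} = 4 \left(6 \cdot 0 - \left(-4 + \frac{Z}{36 \cdot 2}\right)\right) = 4 \left(0 - \left(-4 + \frac{1}{36} Z \frac{1}{2}\right)\right) = 4 \left(0 - \left(-4 + \frac{Z}{72}\right)\right) = 4 \left(4 - \frac{Z}{72}\right) = 16 - \frac{Z}{18}$)
$- 47 l{\left(\sqrt{12 + \frac{17}{-13}} \right)} = - 47 \left(16 - \frac{\sqrt{12 + \frac{17}{-13}}}{18}\right) = - 47 \left(16 - \frac{\sqrt{12 + 17 \left(- \frac{1}{13}\right)}}{18}\right) = - 47 \left(16 - \frac{\sqrt{12 - \frac{17}{13}}}{18}\right) = - 47 \left(16 - \frac{\sqrt{\frac{139}{13}}}{18}\right) = - 47 \left(16 - \frac{\frac{1}{13} \sqrt{1807}}{18}\right) = - 47 \left(16 - \frac{\sqrt{1807}}{234}\right) = -752 + \frac{47 \sqrt{1807}}{234}$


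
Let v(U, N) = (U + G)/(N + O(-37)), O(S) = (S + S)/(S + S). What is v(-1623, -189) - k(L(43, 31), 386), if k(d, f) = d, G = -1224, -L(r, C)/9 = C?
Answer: 55299/188 ≈ 294.14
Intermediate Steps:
L(r, C) = -9*C
O(S) = 1 (O(S) = (2*S)/((2*S)) = (2*S)*(1/(2*S)) = 1)
v(U, N) = (-1224 + U)/(1 + N) (v(U, N) = (U - 1224)/(N + 1) = (-1224 + U)/(1 + N))
v(-1623, -189) - k(L(43, 31), 386) = (-1224 - 1623)/(1 - 189) - (-9)*31 = -2847/(-188) - 1*(-279) = -1/188*(-2847) + 279 = 2847/188 + 279 = 55299/188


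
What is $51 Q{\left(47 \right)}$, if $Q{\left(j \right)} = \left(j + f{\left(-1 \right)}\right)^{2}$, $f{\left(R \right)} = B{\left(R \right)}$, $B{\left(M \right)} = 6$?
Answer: $143259$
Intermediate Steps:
$f{\left(R \right)} = 6$
$Q{\left(j \right)} = \left(6 + j\right)^{2}$ ($Q{\left(j \right)} = \left(j + 6\right)^{2} = \left(6 + j\right)^{2}$)
$51 Q{\left(47 \right)} = 51 \left(6 + 47\right)^{2} = 51 \cdot 53^{2} = 51 \cdot 2809 = 143259$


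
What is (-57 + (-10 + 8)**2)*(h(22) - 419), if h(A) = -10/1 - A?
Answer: 23903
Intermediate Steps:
h(A) = -10 - A (h(A) = -10*1 - A = -10 - A)
(-57 + (-10 + 8)**2)*(h(22) - 419) = (-57 + (-10 + 8)**2)*((-10 - 1*22) - 419) = (-57 + (-2)**2)*((-10 - 22) - 419) = (-57 + 4)*(-32 - 419) = -53*(-451) = 23903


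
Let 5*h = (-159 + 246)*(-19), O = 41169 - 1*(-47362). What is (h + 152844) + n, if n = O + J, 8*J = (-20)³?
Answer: 1200222/5 ≈ 2.4004e+5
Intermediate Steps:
O = 88531 (O = 41169 + 47362 = 88531)
J = -1000 (J = (⅛)*(-20)³ = (⅛)*(-8000) = -1000)
h = -1653/5 (h = ((-159 + 246)*(-19))/5 = (87*(-19))/5 = (⅕)*(-1653) = -1653/5 ≈ -330.60)
n = 87531 (n = 88531 - 1000 = 87531)
(h + 152844) + n = (-1653/5 + 152844) + 87531 = 762567/5 + 87531 = 1200222/5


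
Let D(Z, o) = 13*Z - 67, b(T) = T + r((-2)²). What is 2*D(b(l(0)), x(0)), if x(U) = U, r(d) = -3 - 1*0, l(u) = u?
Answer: -212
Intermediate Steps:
r(d) = -3 (r(d) = -3 + 0 = -3)
b(T) = -3 + T (b(T) = T - 3 = -3 + T)
D(Z, o) = -67 + 13*Z
2*D(b(l(0)), x(0)) = 2*(-67 + 13*(-3 + 0)) = 2*(-67 + 13*(-3)) = 2*(-67 - 39) = 2*(-106) = -212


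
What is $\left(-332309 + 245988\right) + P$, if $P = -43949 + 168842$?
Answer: $38572$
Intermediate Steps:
$P = 124893$
$\left(-332309 + 245988\right) + P = \left(-332309 + 245988\right) + 124893 = -86321 + 124893 = 38572$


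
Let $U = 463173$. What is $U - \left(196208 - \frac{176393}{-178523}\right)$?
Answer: $\frac{47659216302}{178523} \approx 2.6696 \cdot 10^{5}$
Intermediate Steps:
$U - \left(196208 - \frac{176393}{-178523}\right) = 463173 - \left(196208 - \frac{176393}{-178523}\right) = 463173 - \left(196208 - 176393 \left(- \frac{1}{178523}\right)\right) = 463173 - \left(196208 - - \frac{176393}{178523}\right) = 463173 - \left(196208 + \frac{176393}{178523}\right) = 463173 - \frac{35027817177}{178523} = \frac{47659216302}{178523}$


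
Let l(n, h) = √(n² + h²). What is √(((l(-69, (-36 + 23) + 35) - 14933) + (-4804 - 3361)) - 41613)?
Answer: √(-64711 + √5245) ≈ 254.24*I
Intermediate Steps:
l(n, h) = √(h² + n²)
√(((l(-69, (-36 + 23) + 35) - 14933) + (-4804 - 3361)) - 41613) = √(((√(((-36 + 23) + 35)² + (-69)²) - 14933) + (-4804 - 3361)) - 41613) = √(((√((-13 + 35)² + 4761) - 14933) - 8165) - 41613) = √(((√(22² + 4761) - 14933) - 8165) - 41613) = √(((√(484 + 4761) - 14933) - 8165) - 41613) = √(((√5245 - 14933) - 8165) - 41613) = √(((-14933 + √5245) - 8165) - 41613) = √((-23098 + √5245) - 41613) = √(-64711 + √5245)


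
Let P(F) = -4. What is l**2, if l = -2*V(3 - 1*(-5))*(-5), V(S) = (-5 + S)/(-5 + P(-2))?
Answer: 100/9 ≈ 11.111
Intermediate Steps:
V(S) = 5/9 - S/9 (V(S) = (-5 + S)/(-5 - 4) = (-5 + S)/(-9) = (-5 + S)*(-1/9) = 5/9 - S/9)
l = -10/3 (l = -2*(5/9 - (3 - 1*(-5))/9)*(-5) = -2*(5/9 - (3 + 5)/9)*(-5) = -2*(5/9 - 1/9*8)*(-5) = -2*(5/9 - 8/9)*(-5) = -2*(-1/3)*(-5) = (2/3)*(-5) = -10/3 ≈ -3.3333)
l**2 = (-10/3)**2 = 100/9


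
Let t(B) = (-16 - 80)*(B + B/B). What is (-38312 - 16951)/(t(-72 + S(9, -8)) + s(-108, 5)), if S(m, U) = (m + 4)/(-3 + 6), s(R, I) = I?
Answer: -18421/2135 ≈ -8.6281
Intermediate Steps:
S(m, U) = 4/3 + m/3 (S(m, U) = (4 + m)/3 = (4 + m)*(⅓) = 4/3 + m/3)
t(B) = -96 - 96*B (t(B) = -96*(B + 1) = -96*(1 + B) = -96 - 96*B)
(-38312 - 16951)/(t(-72 + S(9, -8)) + s(-108, 5)) = (-38312 - 16951)/((-96 - 96*(-72 + (4/3 + (⅓)*9))) + 5) = -55263/((-96 - 96*(-72 + (4/3 + 3))) + 5) = -55263/((-96 - 96*(-72 + 13/3)) + 5) = -55263/((-96 - 96*(-203/3)) + 5) = -55263/((-96 + 6496) + 5) = -55263/(6400 + 5) = -55263/6405 = -55263*1/6405 = -18421/2135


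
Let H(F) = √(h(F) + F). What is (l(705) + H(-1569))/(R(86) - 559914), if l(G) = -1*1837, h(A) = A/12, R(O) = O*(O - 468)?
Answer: 1837/592766 - I*√6799/1185532 ≈ 0.003099 - 6.9552e-5*I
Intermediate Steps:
R(O) = O*(-468 + O)
h(A) = A/12 (h(A) = A*(1/12) = A/12)
H(F) = √39*√F/6 (H(F) = √(F/12 + F) = √(13*F/12) = √39*√F/6)
l(G) = -1837
(l(705) + H(-1569))/(R(86) - 559914) = (-1837 + √39*√(-1569)/6)/(86*(-468 + 86) - 559914) = (-1837 + √39*(I*√1569)/6)/(86*(-382) - 559914) = (-1837 + I*√6799/2)/(-32852 - 559914) = (-1837 + I*√6799/2)/(-592766) = (-1837 + I*√6799/2)*(-1/592766) = 1837/592766 - I*√6799/1185532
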